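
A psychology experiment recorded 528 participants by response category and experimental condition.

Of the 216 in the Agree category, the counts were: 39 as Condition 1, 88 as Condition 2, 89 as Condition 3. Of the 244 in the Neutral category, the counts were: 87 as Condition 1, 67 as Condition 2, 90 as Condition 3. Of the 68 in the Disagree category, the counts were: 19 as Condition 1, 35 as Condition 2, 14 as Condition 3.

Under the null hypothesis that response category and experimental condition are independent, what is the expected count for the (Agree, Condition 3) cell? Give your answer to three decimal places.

78.955

Row total (Agree) = 216; column total (Condition 3) = 193; grand total N = 528.
Expected count = (row total × column total) / N = 216 × 193 / 528 = 78.955.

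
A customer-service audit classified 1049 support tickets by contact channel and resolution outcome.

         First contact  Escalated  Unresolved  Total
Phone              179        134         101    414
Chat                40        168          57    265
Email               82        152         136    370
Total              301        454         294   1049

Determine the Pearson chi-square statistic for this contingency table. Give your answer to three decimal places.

Grand total N = 1049.
Expected counts (row total × column total / N):
  Phone, First contact: 414×301/1049 = 118.79314
  Phone, Escalated: 414×454/1049 = 179.17636
  Phone, Unresolved: 414×294/1049 = 116.03051
  Chat, First contact: 265×301/1049 = 76.03908
  Chat, Escalated: 265×454/1049 = 114.69018
  Chat, Unresolved: 265×294/1049 = 74.27073
  Email, First contact: 370×301/1049 = 106.16778
  Email, Escalated: 370×454/1049 = 160.13346
  Email, Unresolved: 370×294/1049 = 103.69876
Contributions (O − E)²/E:
  (179 − 118.79314)²/118.79314 = 30.5141
  (134 − 179.17636)²/179.17636 = 11.3905
  (101 − 116.03051)²/116.03051 = 1.9470
  (40 − 76.03908)²/76.03908 = 17.0809
  (168 − 114.69018)²/114.69018 = 24.7793
  (57 − 74.27073)²/74.27073 = 4.0161
  (82 − 106.16778)²/106.16778 = 5.5015
  (152 − 160.13346)²/160.13346 = 0.4131
  (136 − 103.69876)²/103.69876 = 10.0615
χ² = 30.5141 + 11.3905 + 1.9470 + 17.0809 + 24.7793 + 4.0161 + 5.5015 + 0.4131 + 10.0615 = 105.704

105.704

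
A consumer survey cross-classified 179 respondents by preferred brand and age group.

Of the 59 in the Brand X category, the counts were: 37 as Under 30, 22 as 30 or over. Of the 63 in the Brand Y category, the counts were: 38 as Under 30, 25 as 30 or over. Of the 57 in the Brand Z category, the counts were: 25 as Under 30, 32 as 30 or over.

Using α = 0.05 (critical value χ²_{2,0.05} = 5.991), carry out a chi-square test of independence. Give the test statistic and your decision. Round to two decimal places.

Row totals: 59, 63, 57. Column totals: 100, 79. Grand total N = 179.
Expected counts (row total × column total / N):
  Brand X, Under 30: 59×100/179 = 32.961
  Brand X, 30 or over: 59×79/179 = 26.039
  Brand Y, Under 30: 63×100/179 = 35.196
  Brand Y, 30 or over: 63×79/179 = 27.804
  Brand Z, Under 30: 57×100/179 = 31.844
  Brand Z, 30 or over: 57×79/179 = 25.156
Contributions (O − E)²/E:
  (37 − 32.961)²/32.961 = 0.4949
  (22 − 26.039)²/26.039 = 0.6265
  (38 − 35.196)²/35.196 = 0.2234
  (25 − 27.804)²/27.804 = 0.2828
  (25 − 31.844)²/31.844 = 1.4709
  (32 − 25.156)²/25.156 = 1.8620
χ² = 0.4949 + 0.6265 + 0.2234 + 0.2828 + 1.4709 + 1.8620 = 4.96
df = (3−1)(2−1) = 2. Since 4.96 < 5.991, fail to reject the null hypothesis of independence at α = 0.05.

4.96; fail to reject H₀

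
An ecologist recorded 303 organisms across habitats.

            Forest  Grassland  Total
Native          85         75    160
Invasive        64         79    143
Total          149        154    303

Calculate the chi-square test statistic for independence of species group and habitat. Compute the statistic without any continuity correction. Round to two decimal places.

Grand total N = 303.
Expected counts (row total × column total / N):
  Native, Forest: 160×149/303 = 78.680
  Native, Grassland: 160×154/303 = 81.320
  Invasive, Forest: 143×149/303 = 70.320
  Invasive, Grassland: 143×154/303 = 72.680
Contributions (O − E)²/E:
  (85 − 78.680)²/78.680 = 0.5077
  (75 − 81.320)²/81.320 = 0.4912
  (64 − 70.320)²/70.320 = 0.5680
  (79 − 72.680)²/72.680 = 0.5496
χ² = 0.5077 + 0.4912 + 0.5680 + 0.5496 = 2.12

2.12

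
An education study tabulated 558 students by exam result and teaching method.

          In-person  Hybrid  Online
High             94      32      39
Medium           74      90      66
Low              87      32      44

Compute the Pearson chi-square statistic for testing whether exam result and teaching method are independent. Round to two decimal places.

Row totals: 165, 230, 163. Column totals: 255, 154, 149. Grand total N = 558.
Expected counts (row total × column total / N):
  High, In-person: 165×255/558 = 75.403
  High, Hybrid: 165×154/558 = 45.538
  High, Online: 165×149/558 = 44.059
  Medium, In-person: 230×255/558 = 105.108
  Medium, Hybrid: 230×154/558 = 63.477
  Medium, Online: 230×149/558 = 61.416
  Low, In-person: 163×255/558 = 74.489
  Low, Hybrid: 163×154/558 = 44.986
  Low, Online: 163×149/558 = 43.525
Contributions (O − E)²/E:
  (94 − 75.403)²/75.403 = 4.5867
  (32 − 45.538)²/45.538 = 4.0247
  (39 − 44.059)²/44.059 = 0.5809
  (74 − 105.108)²/105.108 = 9.2068
  (90 − 63.477)²/63.477 = 11.0823
  (66 − 61.416)²/61.416 = 0.3421
  (87 − 74.489)²/74.489 = 2.1013
  (32 − 44.986)²/44.986 = 3.7486
  (44 − 43.525)²/43.525 = 0.0052
χ² = 4.5867 + 4.0247 + 0.5809 + 9.2068 + 11.0823 + 0.3421 + 2.1013 + 3.7486 + 0.0052 = 35.68

35.68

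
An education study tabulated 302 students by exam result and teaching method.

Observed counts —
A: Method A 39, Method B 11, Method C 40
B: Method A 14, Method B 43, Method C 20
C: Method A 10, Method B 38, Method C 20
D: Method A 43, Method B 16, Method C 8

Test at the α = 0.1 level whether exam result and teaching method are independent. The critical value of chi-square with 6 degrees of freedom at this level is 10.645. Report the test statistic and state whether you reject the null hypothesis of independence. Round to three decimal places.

79.491; reject H₀

Row totals: 90, 77, 68, 67. Column totals: 106, 108, 88. Grand total N = 302.
Expected counts (row total × column total / N):
  A, Method A: 90×106/302 = 31.5894
  A, Method B: 90×108/302 = 32.1854
  A, Method C: 90×88/302 = 26.2252
  B, Method A: 77×106/302 = 27.0265
  B, Method B: 77×108/302 = 27.5364
  B, Method C: 77×88/302 = 22.4371
  C, Method A: 68×106/302 = 23.8675
  C, Method B: 68×108/302 = 24.3179
  C, Method C: 68×88/302 = 19.8146
  D, Method A: 67×106/302 = 23.5166
  D, Method B: 67×108/302 = 23.9603
  D, Method C: 67×88/302 = 19.5232
Contributions (O − E)²/E:
  (39 − 31.5894)²/31.5894 = 1.7385
  (11 − 32.1854)²/32.1854 = 13.9449
  (40 − 26.2252)²/26.2252 = 7.2352
  (14 − 27.0265)²/27.0265 = 6.2786
  (43 − 27.5364)²/27.5364 = 8.6839
  (20 − 22.4371)²/22.4371 = 0.2647
  (10 − 23.8675)²/23.8675 = 8.0573
  (38 − 24.3179)²/24.3179 = 7.6980
  (20 − 19.8146)²/19.8146 = 0.0017
  (43 − 23.5166)²/23.5166 = 16.1419
  (16 − 23.9603)²/23.9603 = 2.6446
  (8 − 19.5232)²/19.5232 = 6.8014
χ² = 1.7385 + 13.9449 + 7.2352 + 6.2786 + 8.6839 + 0.2647 + 8.0573 + 7.6980 + 0.0017 + 16.1419 + 2.6446 + 6.8014 = 79.491
df = (4−1)(3−1) = 6. Since 79.491 > 10.645, reject the null hypothesis of independence at α = 0.1.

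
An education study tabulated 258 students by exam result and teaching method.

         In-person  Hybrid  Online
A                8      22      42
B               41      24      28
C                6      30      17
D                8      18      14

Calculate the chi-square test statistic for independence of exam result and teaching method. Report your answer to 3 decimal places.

Row totals: 72, 93, 53, 40. Column totals: 63, 94, 101. Grand total N = 258.
Expected counts (row total × column total / N):
  A, In-person: 72×63/258 = 17.5814
  A, Hybrid: 72×94/258 = 26.2326
  A, Online: 72×101/258 = 28.1860
  B, In-person: 93×63/258 = 22.7093
  B, Hybrid: 93×94/258 = 33.8837
  B, Online: 93×101/258 = 36.4070
  C, In-person: 53×63/258 = 12.9419
  C, Hybrid: 53×94/258 = 19.3101
  C, Online: 53×101/258 = 20.7481
  D, In-person: 40×63/258 = 9.7674
  D, Hybrid: 40×94/258 = 14.5736
  D, Online: 40×101/258 = 15.6589
Contributions (O − E)²/E:
  (8 − 17.5814)²/17.5814 = 5.2216
  (22 − 26.2326)²/26.2326 = 0.6829
  (42 − 28.1860)²/28.1860 = 6.7703
  (41 − 22.7093)²/22.7093 = 14.7318
  (24 − 33.8837)²/33.8837 = 2.8830
  (28 − 36.4070)²/36.4070 = 1.9413
  (6 − 12.9419)²/12.9419 = 3.7236
  (30 − 19.3101)²/19.3101 = 5.9178
  (17 − 20.7481)²/20.7481 = 0.6771
  (8 − 9.7674)²/9.7674 = 0.3198
  (18 − 14.5736)²/14.5736 = 0.8056
  (14 − 15.6589)²/15.6589 = 0.1757
χ² = 5.2216 + 0.6829 + 6.7703 + 14.7318 + 2.8830 + 1.9413 + 3.7236 + 5.9178 + 0.6771 + 0.3198 + 0.8056 + 0.1757 = 43.851

43.851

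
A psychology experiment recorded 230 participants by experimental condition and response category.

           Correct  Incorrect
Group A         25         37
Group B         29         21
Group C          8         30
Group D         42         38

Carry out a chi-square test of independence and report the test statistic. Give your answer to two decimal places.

14.57

Row totals: 62, 50, 38, 80. Column totals: 104, 126. Grand total N = 230.
Expected counts (row total × column total / N):
  Group A, Correct: 62×104/230 = 28.035
  Group A, Incorrect: 62×126/230 = 33.965
  Group B, Correct: 50×104/230 = 22.609
  Group B, Incorrect: 50×126/230 = 27.391
  Group C, Correct: 38×104/230 = 17.183
  Group C, Incorrect: 38×126/230 = 20.817
  Group D, Correct: 80×104/230 = 36.174
  Group D, Incorrect: 80×126/230 = 43.826
Contributions (O − E)²/E:
  (25 − 28.035)²/28.035 = 0.3286
  (37 − 33.965)²/33.965 = 0.2712
  (29 − 22.609)²/22.609 = 1.8066
  (21 − 27.391)²/27.391 = 1.4912
  (8 − 17.183)²/17.183 = 4.9076
  (30 − 20.817)²/20.817 = 4.0509
  (42 − 36.174)²/36.174 = 0.9383
  (38 − 43.826)²/43.826 = 0.7745
χ² = 0.3286 + 0.2712 + 1.8066 + 1.4912 + 4.9076 + 4.0509 + 0.9383 + 0.7745 = 14.57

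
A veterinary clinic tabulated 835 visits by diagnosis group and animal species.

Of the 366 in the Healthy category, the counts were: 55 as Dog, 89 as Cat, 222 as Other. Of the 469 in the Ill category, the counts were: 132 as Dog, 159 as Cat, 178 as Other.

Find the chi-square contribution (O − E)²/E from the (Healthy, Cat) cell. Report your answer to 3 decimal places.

3.572

Row total (Healthy) = 366; column total (Cat) = 248; N = 835.
Expected count E = 366 × 248 / 835 = 108.7042.
Contribution = (O − E)²/E = (89 − 108.7042)² / 108.7042 = 3.572.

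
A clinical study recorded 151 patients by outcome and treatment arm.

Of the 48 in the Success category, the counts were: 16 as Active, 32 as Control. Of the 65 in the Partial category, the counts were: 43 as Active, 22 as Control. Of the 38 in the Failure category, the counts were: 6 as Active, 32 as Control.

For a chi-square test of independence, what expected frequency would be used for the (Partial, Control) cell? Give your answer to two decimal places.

Row total (Partial) = 65; column total (Control) = 86; grand total N = 151.
Expected count = (row total × column total) / N = 65 × 86 / 151 = 37.02.

37.02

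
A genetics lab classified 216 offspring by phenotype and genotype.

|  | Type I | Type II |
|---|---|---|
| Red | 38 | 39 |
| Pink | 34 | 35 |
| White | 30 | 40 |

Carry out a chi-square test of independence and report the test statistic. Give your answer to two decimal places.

Row totals: 77, 69, 70. Column totals: 102, 114. Grand total N = 216.
Expected counts (row total × column total / N):
  Red, Type I: 77×102/216 = 36.361
  Red, Type II: 77×114/216 = 40.639
  Pink, Type I: 69×102/216 = 32.583
  Pink, Type II: 69×114/216 = 36.417
  White, Type I: 70×102/216 = 33.056
  White, Type II: 70×114/216 = 36.944
Contributions (O − E)²/E:
  (38 − 36.361)²/36.361 = 0.0739
  (39 − 40.639)²/40.639 = 0.0661
  (34 − 32.583)²/32.583 = 0.0616
  (35 − 36.417)²/36.417 = 0.0551
  (30 − 33.056)²/33.056 = 0.2825
  (40 − 36.944)²/36.944 = 0.2528
χ² = 0.0739 + 0.0661 + 0.0616 + 0.0551 + 0.2825 + 0.2528 = 0.79

0.79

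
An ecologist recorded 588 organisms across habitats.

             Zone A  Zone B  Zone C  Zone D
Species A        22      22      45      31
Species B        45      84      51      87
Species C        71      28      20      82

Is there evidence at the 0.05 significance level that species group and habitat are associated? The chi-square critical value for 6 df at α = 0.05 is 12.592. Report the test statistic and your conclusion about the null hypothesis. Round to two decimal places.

69.38; reject H₀

Row totals: 120, 267, 201. Column totals: 138, 134, 116, 200. Grand total N = 588.
Expected counts (row total × column total / N):
  Species A, Zone A: 120×138/588 = 28.1633
  Species A, Zone B: 120×134/588 = 27.3469
  Species A, Zone C: 120×116/588 = 23.6735
  Species A, Zone D: 120×200/588 = 40.8163
  Species B, Zone A: 267×138/588 = 62.6633
  Species B, Zone B: 267×134/588 = 60.8469
  Species B, Zone C: 267×116/588 = 52.6735
  Species B, Zone D: 267×200/588 = 90.8163
  Species C, Zone A: 201×138/588 = 47.1735
  Species C, Zone B: 201×134/588 = 45.8061
  Species C, Zone C: 201×116/588 = 39.6531
  Species C, Zone D: 201×200/588 = 68.3673
Contributions (O − E)²/E:
  (22 − 28.1633)²/28.1633 = 1.3488
  (22 − 27.3469)²/27.3469 = 1.0454
  (45 − 23.6735)²/23.6735 = 19.2122
  (31 − 40.8163)²/40.8163 = 2.3608
  (45 − 62.6633)²/62.6633 = 4.9789
  (84 − 60.8469)²/60.8469 = 8.8101
  (51 − 52.6735)²/52.6735 = 0.0532
  (87 − 90.8163)²/90.8163 = 0.1604
  (71 − 47.1735)²/47.1735 = 12.0343
  (28 − 45.8061)²/45.8061 = 6.9217
  (20 − 39.6531)²/39.6531 = 9.7406
  (82 − 68.3673)²/68.3673 = 2.7184
χ² = 1.3488 + 1.0454 + 19.2122 + 2.3608 + 4.9789 + 8.8101 + 0.0532 + 0.1604 + 12.0343 + 6.9217 + 9.7406 + 2.7184 = 69.38
df = (3−1)(4−1) = 6. Since 69.38 > 12.592, reject the null hypothesis of independence at α = 0.05.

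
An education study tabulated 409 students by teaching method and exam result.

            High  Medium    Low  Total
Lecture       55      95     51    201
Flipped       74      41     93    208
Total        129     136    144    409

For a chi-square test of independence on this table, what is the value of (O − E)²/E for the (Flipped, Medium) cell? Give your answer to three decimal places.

11.468

Row total (Flipped) = 208; column total (Medium) = 136; N = 409.
Expected count E = 208 × 136 / 409 = 69.1638.
Contribution = (O − E)²/E = (41 − 69.1638)² / 69.1638 = 11.468.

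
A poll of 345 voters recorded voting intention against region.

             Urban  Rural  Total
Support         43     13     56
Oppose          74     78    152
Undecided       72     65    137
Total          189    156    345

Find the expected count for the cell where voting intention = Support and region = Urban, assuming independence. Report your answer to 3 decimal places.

Row total (Support) = 56; column total (Urban) = 189; grand total N = 345.
Expected count = (row total × column total) / N = 56 × 189 / 345 = 30.678.

30.678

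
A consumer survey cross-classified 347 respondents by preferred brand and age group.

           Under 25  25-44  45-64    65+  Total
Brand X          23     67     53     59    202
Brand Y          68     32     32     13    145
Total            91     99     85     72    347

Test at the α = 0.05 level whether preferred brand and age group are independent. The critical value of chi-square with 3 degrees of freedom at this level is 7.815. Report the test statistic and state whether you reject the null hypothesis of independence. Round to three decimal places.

Grand total N = 347.
Expected counts (row total × column total / N):
  Brand X, Under 25: 202×91/347 = 52.9741
  Brand X, 25-44: 202×99/347 = 57.6311
  Brand X, 45-64: 202×85/347 = 49.4813
  Brand X, 65+: 202×72/347 = 41.9135
  Brand Y, Under 25: 145×91/347 = 38.0259
  Brand Y, 25-44: 145×99/347 = 41.3689
  Brand Y, 45-64: 145×85/347 = 35.5187
  Brand Y, 65+: 145×72/347 = 30.0865
Contributions (O − E)²/E:
  (23 − 52.9741)²/52.9741 = 16.9601
  (67 − 57.6311)²/57.6311 = 1.5231
  (53 − 49.4813)²/49.4813 = 0.2502
  (59 − 41.9135)²/41.9135 = 6.9655
  (68 − 38.0259)²/38.0259 = 23.6272
  (32 − 41.3689)²/41.3689 = 2.1218
  (32 − 35.5187)²/35.5187 = 0.3486
  (13 − 30.0865)²/30.0865 = 9.7036
χ² = 16.9601 + 1.5231 + 0.2502 + 6.9655 + 23.6272 + 2.1218 + 0.3486 + 9.7036 = 61.500
df = (2−1)(4−1) = 3. Since 61.500 > 7.815, reject the null hypothesis of independence at α = 0.05.

61.500; reject H₀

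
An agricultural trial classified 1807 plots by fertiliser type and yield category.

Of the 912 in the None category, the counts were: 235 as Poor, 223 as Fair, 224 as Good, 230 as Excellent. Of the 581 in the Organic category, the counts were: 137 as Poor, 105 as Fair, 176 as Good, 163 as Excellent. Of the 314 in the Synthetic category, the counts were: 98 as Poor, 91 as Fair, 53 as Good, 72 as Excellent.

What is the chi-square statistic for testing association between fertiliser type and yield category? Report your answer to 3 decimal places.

Row totals: 912, 581, 314. Column totals: 470, 419, 453, 465. Grand total N = 1807.
Expected counts (row total × column total / N):
  None, Poor: 912×470/1807 = 237.2108
  None, Fair: 912×419/1807 = 211.4709
  None, Good: 912×453/1807 = 228.6309
  None, Excellent: 912×465/1807 = 234.6873
  Organic, Poor: 581×470/1807 = 151.1179
  Organic, Fair: 581×419/1807 = 134.7200
  Organic, Good: 581×453/1807 = 145.6519
  Organic, Excellent: 581×465/1807 = 149.5102
  Synthetic, Poor: 314×470/1807 = 81.6713
  Synthetic, Fair: 314×419/1807 = 72.8091
  Synthetic, Good: 314×453/1807 = 78.7172
  Synthetic, Excellent: 314×465/1807 = 80.8024
Contributions (O − E)²/E:
  (235 − 237.2108)²/237.2108 = 0.0206
  (223 − 211.4709)²/211.4709 = 0.6286
  (224 − 228.6309)²/228.6309 = 0.0938
  (230 − 234.6873)²/234.6873 = 0.0936
  (137 − 151.1179)²/151.1179 = 1.3189
  (105 − 134.7200)²/134.7200 = 6.5564
  (176 − 145.6519)²/145.6519 = 6.3233
  (163 − 149.5102)²/149.5102 = 1.2171
  (98 − 81.6713)²/81.6713 = 3.2646
  (91 − 72.8091)²/72.8091 = 4.5449
  (53 − 78.7172)²/78.7172 = 8.4019
  (72 − 80.8024)²/80.8024 = 0.9589
χ² = 0.0206 + 0.6286 + 0.0938 + 0.0936 + 1.3189 + 6.5564 + 6.3233 + 1.2171 + 3.2646 + 4.5449 + 8.4019 + 0.9589 = 33.423

33.423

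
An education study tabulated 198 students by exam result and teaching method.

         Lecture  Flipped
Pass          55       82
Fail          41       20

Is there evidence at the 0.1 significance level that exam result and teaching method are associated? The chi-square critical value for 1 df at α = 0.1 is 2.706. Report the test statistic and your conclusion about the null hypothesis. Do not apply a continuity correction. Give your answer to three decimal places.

Row totals: 137, 61. Column totals: 96, 102. Grand total N = 198.
Expected counts (row total × column total / N):
  Pass, Lecture: 137×96/198 = 66.4242
  Pass, Flipped: 137×102/198 = 70.5758
  Fail, Lecture: 61×96/198 = 29.5758
  Fail, Flipped: 61×102/198 = 31.4242
Contributions (O − E)²/E:
  (55 − 66.4242)²/66.4242 = 1.9648
  (82 − 70.5758)²/70.5758 = 1.8493
  (41 − 29.5758)²/29.5758 = 4.4128
  (20 − 31.4242)²/31.4242 = 4.1532
χ² = 1.9648 + 1.8493 + 4.4128 + 4.1532 = 12.380
df = (2−1)(2−1) = 1. Since 12.380 > 2.706, reject the null hypothesis of independence at α = 0.1.

12.380; reject H₀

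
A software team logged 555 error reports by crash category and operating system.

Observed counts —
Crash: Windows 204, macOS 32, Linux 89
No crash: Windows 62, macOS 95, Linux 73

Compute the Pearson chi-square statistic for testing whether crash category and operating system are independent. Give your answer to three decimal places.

Row totals: 325, 230. Column totals: 266, 127, 162. Grand total N = 555.
Expected counts (row total × column total / N):
  Crash, Windows: 325×266/555 = 155.76577
  Crash, macOS: 325×127/555 = 74.36937
  Crash, Linux: 325×162/555 = 94.86486
  No crash, Windows: 230×266/555 = 110.23423
  No crash, macOS: 230×127/555 = 52.63063
  No crash, Linux: 230×162/555 = 67.13514
Contributions (O − E)²/E:
  (204 − 155.76577)²/155.76577 = 14.9362
  (32 − 74.36937)²/74.36937 = 24.1385
  (89 − 94.86486)²/94.86486 = 0.3626
  (62 − 110.23423)²/110.23423 = 21.1054
  (95 − 52.63063)²/52.63063 = 34.1087
  (73 − 67.13514)²/67.13514 = 0.5123
χ² = 14.9362 + 24.1385 + 0.3626 + 21.1054 + 34.1087 + 0.5123 = 95.164

95.164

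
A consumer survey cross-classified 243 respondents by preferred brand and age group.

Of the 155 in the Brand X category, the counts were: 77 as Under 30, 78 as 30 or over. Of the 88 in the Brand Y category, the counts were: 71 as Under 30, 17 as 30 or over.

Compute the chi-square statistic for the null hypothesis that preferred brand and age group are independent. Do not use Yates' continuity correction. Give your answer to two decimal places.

Row totals: 155, 88. Column totals: 148, 95. Grand total N = 243.
Expected counts (row total × column total / N):
  Brand X, Under 30: 155×148/243 = 94.403
  Brand X, 30 or over: 155×95/243 = 60.597
  Brand Y, Under 30: 88×148/243 = 53.597
  Brand Y, 30 or over: 88×95/243 = 34.403
Contributions (O − E)²/E:
  (77 − 94.403)²/94.403 = 3.2082
  (78 − 60.597)²/60.597 = 4.9980
  (71 − 53.597)²/53.597 = 5.6508
  (17 − 34.403)²/34.403 = 8.8034
χ² = 3.2082 + 4.9980 + 5.6508 + 8.8034 = 22.66

22.66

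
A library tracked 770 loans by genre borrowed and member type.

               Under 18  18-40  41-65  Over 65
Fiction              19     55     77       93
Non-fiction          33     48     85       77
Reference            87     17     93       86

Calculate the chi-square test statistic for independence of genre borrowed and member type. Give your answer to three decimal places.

Row totals: 244, 243, 283. Column totals: 139, 120, 255, 256. Grand total N = 770.
Expected counts (row total × column total / N):
  Fiction, Under 18: 244×139/770 = 44.0468
  Fiction, 18-40: 244×120/770 = 38.0260
  Fiction, 41-65: 244×255/770 = 80.8052
  Fiction, Over 65: 244×256/770 = 81.1221
  Non-fiction, Under 18: 243×139/770 = 43.8662
  Non-fiction, 18-40: 243×120/770 = 37.8701
  Non-fiction, 41-65: 243×255/770 = 80.4740
  Non-fiction, Over 65: 243×256/770 = 80.7896
  Reference, Under 18: 283×139/770 = 51.0870
  Reference, 18-40: 283×120/770 = 44.1039
  Reference, 41-65: 283×255/770 = 93.7208
  Reference, Over 65: 283×256/770 = 94.0883
Contributions (O − E)²/E:
  (19 − 44.0468)²/44.0468 = 14.2426
  (55 − 38.0260)²/38.0260 = 7.5768
  (77 − 80.8052)²/80.8052 = 0.1792
  (93 − 81.1221)²/81.1221 = 1.7392
  (33 − 43.8662)²/43.8662 = 2.6917
  (48 − 37.8701)²/37.8701 = 2.7097
  (85 − 80.4740)²/80.4740 = 0.2546
  (77 − 80.7896)²/80.7896 = 0.1778
  (87 − 51.0870)²/51.0870 = 25.2460
  (17 − 44.1039)²/44.1039 = 16.6566
  (93 − 93.7208)²/93.7208 = 0.0055
  (86 − 94.0883)²/94.0883 = 0.6953
χ² = 14.2426 + 7.5768 + 0.1792 + 1.7392 + 2.6917 + 2.7097 + 0.2546 + 0.1778 + 25.2460 + 16.6566 + 0.0055 + 0.6953 = 72.175

72.175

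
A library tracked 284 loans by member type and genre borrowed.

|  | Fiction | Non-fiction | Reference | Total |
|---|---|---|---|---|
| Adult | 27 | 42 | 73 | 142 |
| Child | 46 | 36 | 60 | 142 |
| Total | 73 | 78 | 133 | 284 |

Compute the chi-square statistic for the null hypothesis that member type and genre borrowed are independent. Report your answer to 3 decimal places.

6.677

Grand total N = 284.
Expected counts (row total × column total / N):
  Adult, Fiction: 142×73/284 = 36.5000
  Adult, Non-fiction: 142×78/284 = 39.0000
  Adult, Reference: 142×133/284 = 66.5000
  Child, Fiction: 142×73/284 = 36.5000
  Child, Non-fiction: 142×78/284 = 39.0000
  Child, Reference: 142×133/284 = 66.5000
Contributions (O − E)²/E:
  (27 − 36.5000)²/36.5000 = 2.4726
  (42 − 39.0000)²/39.0000 = 0.2308
  (73 − 66.5000)²/66.5000 = 0.6353
  (46 − 36.5000)²/36.5000 = 2.4726
  (36 − 39.0000)²/39.0000 = 0.2308
  (60 − 66.5000)²/66.5000 = 0.6353
χ² = 2.4726 + 0.2308 + 0.6353 + 2.4726 + 0.2308 + 0.6353 = 6.677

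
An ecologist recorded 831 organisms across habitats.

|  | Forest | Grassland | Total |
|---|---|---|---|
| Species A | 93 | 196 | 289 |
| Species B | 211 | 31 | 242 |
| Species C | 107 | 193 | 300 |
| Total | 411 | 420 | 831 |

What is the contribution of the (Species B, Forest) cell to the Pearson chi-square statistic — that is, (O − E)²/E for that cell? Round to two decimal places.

Row total (Species B) = 242; column total (Forest) = 411; N = 831.
Expected count E = 242 × 411 / 831 = 119.690.
Contribution = (O − E)²/E = (211 − 119.690)² / 119.690 = 69.66.

69.66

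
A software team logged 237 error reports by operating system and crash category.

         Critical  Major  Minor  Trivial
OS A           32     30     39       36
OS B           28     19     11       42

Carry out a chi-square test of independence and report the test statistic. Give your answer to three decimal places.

13.429

Row totals: 137, 100. Column totals: 60, 49, 50, 78. Grand total N = 237.
Expected counts (row total × column total / N):
  OS A, Critical: 137×60/237 = 34.68354
  OS A, Major: 137×49/237 = 28.32489
  OS A, Minor: 137×50/237 = 28.90295
  OS A, Trivial: 137×78/237 = 45.08861
  OS B, Critical: 100×60/237 = 25.31646
  OS B, Major: 100×49/237 = 20.67511
  OS B, Minor: 100×50/237 = 21.09705
  OS B, Trivial: 100×78/237 = 32.91139
Contributions (O − E)²/E:
  (32 − 34.68354)²/34.68354 = 0.2076
  (30 − 28.32489)²/28.32489 = 0.0991
  (39 − 28.90295)²/28.90295 = 3.5273
  (36 − 45.08861)²/45.08861 = 1.8320
  (28 − 25.31646)²/25.31646 = 0.2845
  (19 − 20.67511)²/20.67511 = 0.1357
  (11 − 21.09705)²/21.09705 = 4.8324
  (42 − 32.91139)²/32.91139 = 2.5099
χ² = 0.2076 + 0.0991 + 3.5273 + 1.8320 + 0.2845 + 0.1357 + 4.8324 + 2.5099 = 13.429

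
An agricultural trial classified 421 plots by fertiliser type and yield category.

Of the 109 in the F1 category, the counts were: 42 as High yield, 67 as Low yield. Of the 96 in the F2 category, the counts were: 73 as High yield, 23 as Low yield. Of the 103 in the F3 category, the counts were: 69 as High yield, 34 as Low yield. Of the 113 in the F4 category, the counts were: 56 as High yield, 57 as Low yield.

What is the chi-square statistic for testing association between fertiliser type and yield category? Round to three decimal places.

36.119

Row totals: 109, 96, 103, 113. Column totals: 240, 181. Grand total N = 421.
Expected counts (row total × column total / N):
  F1, High yield: 109×240/421 = 62.1378
  F1, Low yield: 109×181/421 = 46.8622
  F2, High yield: 96×240/421 = 54.7268
  F2, Low yield: 96×181/421 = 41.2732
  F3, High yield: 103×240/421 = 58.7173
  F3, Low yield: 103×181/421 = 44.2827
  F4, High yield: 113×240/421 = 64.4181
  F4, Low yield: 113×181/421 = 48.5819
Contributions (O − E)²/E:
  (42 − 62.1378)²/62.1378 = 6.5263
  (67 − 46.8622)²/46.8622 = 8.6537
  (73 − 54.7268)²/54.7268 = 6.1014
  (23 − 41.2732)²/41.2732 = 8.0902
  (69 − 58.7173)²/58.7173 = 1.8007
  (34 − 44.2827)²/44.2827 = 2.3877
  (56 − 64.4181)²/64.4181 = 1.1001
  (57 − 48.5819)²/48.5819 = 1.4587
χ² = 6.5263 + 8.6537 + 6.1014 + 8.0902 + 1.8007 + 2.3877 + 1.1001 + 1.4587 = 36.119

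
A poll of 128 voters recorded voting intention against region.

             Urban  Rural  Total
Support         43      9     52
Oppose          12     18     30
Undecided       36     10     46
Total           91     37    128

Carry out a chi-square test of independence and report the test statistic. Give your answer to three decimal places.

18.668

Grand total N = 128.
Expected counts (row total × column total / N):
  Support, Urban: 52×91/128 = 36.9688
  Support, Rural: 52×37/128 = 15.0312
  Oppose, Urban: 30×91/128 = 21.3281
  Oppose, Rural: 30×37/128 = 8.6719
  Undecided, Urban: 46×91/128 = 32.7031
  Undecided, Rural: 46×37/128 = 13.2969
Contributions (O − E)²/E:
  (43 − 36.9688)²/36.9688 = 0.9839
  (9 − 15.0312)²/15.0312 = 2.4200
  (12 − 21.3281)²/21.3281 = 4.0798
  (18 − 8.6719)²/8.6719 = 10.0340
  (36 − 32.7031)²/32.7031 = 0.3324
  (10 − 13.2969)²/13.2969 = 0.8174
χ² = 0.9839 + 2.4200 + 4.0798 + 10.0340 + 0.3324 + 0.8174 = 18.668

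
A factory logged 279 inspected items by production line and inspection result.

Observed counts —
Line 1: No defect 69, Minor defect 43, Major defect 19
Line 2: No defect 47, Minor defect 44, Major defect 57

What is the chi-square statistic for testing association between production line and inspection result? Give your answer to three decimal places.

Row totals: 131, 148. Column totals: 116, 87, 76. Grand total N = 279.
Expected counts (row total × column total / N):
  Line 1, No defect: 131×116/279 = 54.4659
  Line 1, Minor defect: 131×87/279 = 40.8495
  Line 1, Major defect: 131×76/279 = 35.6846
  Line 2, No defect: 148×116/279 = 61.5341
  Line 2, Minor defect: 148×87/279 = 46.1505
  Line 2, Major defect: 148×76/279 = 40.3154
Contributions (O − E)²/E:
  (69 − 54.4659)²/54.4659 = 3.8784
  (43 − 40.8495)²/40.8495 = 0.1132
  (19 − 35.6846)²/35.6846 = 7.8010
  (47 − 61.5341)²/61.5341 = 3.4329
  (44 − 46.1505)²/46.1505 = 0.1002
  (57 − 40.3154)²/40.3154 = 6.9050
χ² = 3.8784 + 0.1132 + 7.8010 + 3.4329 + 0.1002 + 6.9050 = 22.231

22.231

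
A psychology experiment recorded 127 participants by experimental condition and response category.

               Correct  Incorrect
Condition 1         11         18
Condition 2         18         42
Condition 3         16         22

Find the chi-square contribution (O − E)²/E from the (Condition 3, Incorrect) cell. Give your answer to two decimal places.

Row total (Condition 3) = 38; column total (Incorrect) = 82; N = 127.
Expected count E = 38 × 82 / 127 = 24.535.
Contribution = (O − E)²/E = (22 − 24.535)² / 24.535 = 0.26.

0.26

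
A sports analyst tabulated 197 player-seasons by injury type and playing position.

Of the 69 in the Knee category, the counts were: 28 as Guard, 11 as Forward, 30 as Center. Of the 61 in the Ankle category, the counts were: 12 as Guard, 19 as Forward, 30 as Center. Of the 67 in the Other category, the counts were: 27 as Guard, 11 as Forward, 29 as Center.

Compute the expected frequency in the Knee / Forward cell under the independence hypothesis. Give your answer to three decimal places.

Row total (Knee) = 69; column total (Forward) = 41; grand total N = 197.
Expected count = (row total × column total) / N = 69 × 41 / 197 = 14.360.

14.360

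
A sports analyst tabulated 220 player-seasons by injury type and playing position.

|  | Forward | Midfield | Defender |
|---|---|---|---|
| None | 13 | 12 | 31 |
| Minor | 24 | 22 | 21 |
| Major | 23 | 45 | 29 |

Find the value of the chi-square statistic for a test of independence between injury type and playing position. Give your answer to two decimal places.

Row totals: 56, 67, 97. Column totals: 60, 79, 81. Grand total N = 220.
Expected counts (row total × column total / N):
  None, Forward: 56×60/220 = 15.2727
  None, Midfield: 56×79/220 = 20.1091
  None, Defender: 56×81/220 = 20.6182
  Minor, Forward: 67×60/220 = 18.2727
  Minor, Midfield: 67×79/220 = 24.0591
  Minor, Defender: 67×81/220 = 24.6682
  Major, Forward: 97×60/220 = 26.4545
  Major, Midfield: 97×79/220 = 34.8318
  Major, Defender: 97×81/220 = 35.7136
Contributions (O − E)²/E:
  (13 − 15.2727)²/15.2727 = 0.3382
  (12 − 20.1091)²/20.1091 = 3.2700
  (31 − 20.6182)²/20.6182 = 5.2275
  (24 − 18.2727)²/18.2727 = 1.7951
  (22 − 24.0591)²/24.0591 = 0.1762
  (21 − 24.6682)²/24.6682 = 0.5455
  (23 − 26.4545)²/26.4545 = 0.4511
  (45 − 34.8318)²/34.8318 = 2.9683
  (29 − 35.7136)²/35.7136 = 1.2621
χ² = 0.3382 + 3.2700 + 5.2275 + 1.7951 + 0.1762 + 0.5455 + 0.4511 + 2.9683 + 1.2621 = 16.03

16.03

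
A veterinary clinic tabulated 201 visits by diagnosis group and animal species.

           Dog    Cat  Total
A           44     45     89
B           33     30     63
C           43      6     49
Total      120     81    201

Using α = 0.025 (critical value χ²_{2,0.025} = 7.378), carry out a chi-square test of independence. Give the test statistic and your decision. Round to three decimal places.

Grand total N = 201.
Expected counts (row total × column total / N):
  A, Dog: 89×120/201 = 53.1343
  A, Cat: 89×81/201 = 35.8657
  B, Dog: 63×120/201 = 37.6119
  B, Cat: 63×81/201 = 25.3881
  C, Dog: 49×120/201 = 29.2537
  C, Cat: 49×81/201 = 19.7463
Contributions (O − E)²/E:
  (44 − 53.1343)²/53.1343 = 1.5703
  (45 − 35.8657)²/35.8657 = 2.3263
  (33 − 37.6119)²/37.6119 = 0.5655
  (30 − 25.3881)²/25.3881 = 0.8378
  (43 − 29.2537)²/29.2537 = 6.4594
  (6 − 19.7463)²/19.7463 = 9.5694
χ² = 1.5703 + 2.3263 + 0.5655 + 0.8378 + 6.4594 + 9.5694 = 21.329
df = (3−1)(2−1) = 2. Since 21.329 > 7.378, reject the null hypothesis of independence at α = 0.025.

21.329; reject H₀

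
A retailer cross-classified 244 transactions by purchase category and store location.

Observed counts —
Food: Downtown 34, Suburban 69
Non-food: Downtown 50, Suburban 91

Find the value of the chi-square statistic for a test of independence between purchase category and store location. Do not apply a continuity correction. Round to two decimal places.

Row totals: 103, 141. Column totals: 84, 160. Grand total N = 244.
Expected counts (row total × column total / N):
  Food, Downtown: 103×84/244 = 35.459
  Food, Suburban: 103×160/244 = 67.541
  Non-food, Downtown: 141×84/244 = 48.541
  Non-food, Suburban: 141×160/244 = 92.459
Contributions (O − E)²/E:
  (34 − 35.459)²/35.459 = 0.0600
  (69 − 67.541)²/67.541 = 0.0315
  (50 − 48.541)²/48.541 = 0.0439
  (91 − 92.459)²/92.459 = 0.0230
χ² = 0.0600 + 0.0315 + 0.0439 + 0.0230 = 0.16

0.16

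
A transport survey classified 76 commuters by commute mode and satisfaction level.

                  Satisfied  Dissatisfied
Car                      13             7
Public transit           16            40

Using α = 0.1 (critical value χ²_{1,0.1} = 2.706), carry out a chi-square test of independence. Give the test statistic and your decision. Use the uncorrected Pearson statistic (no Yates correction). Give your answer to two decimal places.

Row totals: 20, 56. Column totals: 29, 47. Grand total N = 76.
Expected counts (row total × column total / N):
  Car, Satisfied: 20×29/76 = 7.632
  Car, Dissatisfied: 20×47/76 = 12.368
  Public transit, Satisfied: 56×29/76 = 21.368
  Public transit, Dissatisfied: 56×47/76 = 34.632
Contributions (O − E)²/E:
  (13 − 7.632)²/7.632 = 3.7756
  (7 − 12.368)²/12.368 = 2.3298
  (16 − 21.368)²/21.368 = 1.3485
  (40 − 34.632)²/34.632 = 0.8320
χ² = 3.7756 + 2.3298 + 1.3485 + 0.8320 = 8.29
df = (2−1)(2−1) = 1. Since 8.29 > 2.706, reject the null hypothesis of independence at α = 0.1.

8.29; reject H₀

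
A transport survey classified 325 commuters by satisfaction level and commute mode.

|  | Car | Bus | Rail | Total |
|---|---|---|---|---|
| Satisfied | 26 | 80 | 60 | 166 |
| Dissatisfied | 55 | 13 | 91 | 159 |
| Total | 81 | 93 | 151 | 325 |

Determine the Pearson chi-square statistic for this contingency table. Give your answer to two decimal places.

64.90

Grand total N = 325.
Expected counts (row total × column total / N):
  Satisfied, Car: 166×81/325 = 41.3723
  Satisfied, Bus: 166×93/325 = 47.5015
  Satisfied, Rail: 166×151/325 = 77.1262
  Dissatisfied, Car: 159×81/325 = 39.6277
  Dissatisfied, Bus: 159×93/325 = 45.4985
  Dissatisfied, Rail: 159×151/325 = 73.8738
Contributions (O − E)²/E:
  (26 − 41.3723)²/41.3723 = 5.7117
  (80 − 47.5015)²/47.5015 = 22.2341
  (60 − 77.1262)²/77.1262 = 3.8029
  (55 − 39.6277)²/39.6277 = 5.9632
  (13 − 45.4985)²/45.4985 = 23.2129
  (91 − 73.8738)²/73.8738 = 3.9704
χ² = 5.7117 + 22.2341 + 3.8029 + 5.9632 + 23.2129 + 3.9704 = 64.90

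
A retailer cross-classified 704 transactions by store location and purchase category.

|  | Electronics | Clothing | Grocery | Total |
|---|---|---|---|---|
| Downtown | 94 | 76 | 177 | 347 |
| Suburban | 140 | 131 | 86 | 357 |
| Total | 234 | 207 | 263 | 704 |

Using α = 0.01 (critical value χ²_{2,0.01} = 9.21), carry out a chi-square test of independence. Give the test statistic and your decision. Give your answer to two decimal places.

Grand total N = 704.
Expected counts (row total × column total / N):
  Downtown, Electronics: 347×234/704 = 115.338
  Downtown, Clothing: 347×207/704 = 102.030
  Downtown, Grocery: 347×263/704 = 129.632
  Suburban, Electronics: 357×234/704 = 118.662
  Suburban, Clothing: 357×207/704 = 104.970
  Suburban, Grocery: 357×263/704 = 133.368
Contributions (O − E)²/E:
  (94 − 115.338)²/115.338 = 3.9476
  (76 − 102.030)²/102.030 = 6.6408
  (177 − 129.632)²/129.632 = 17.3084
  (140 − 118.662)²/118.662 = 3.8370
  (131 − 104.970)²/104.970 = 6.4548
  (86 − 133.368)²/133.368 = 16.8236
χ² = 3.9476 + 6.6408 + 17.3084 + 3.8370 + 6.4548 + 16.8236 = 55.01
df = (2−1)(3−1) = 2. Since 55.01 > 9.21, reject the null hypothesis of independence at α = 0.01.

55.01; reject H₀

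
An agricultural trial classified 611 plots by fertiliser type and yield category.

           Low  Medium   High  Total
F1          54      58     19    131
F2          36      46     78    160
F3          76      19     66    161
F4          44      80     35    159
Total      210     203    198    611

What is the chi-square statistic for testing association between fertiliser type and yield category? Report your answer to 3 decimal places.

95.245

Grand total N = 611.
Expected counts (row total × column total / N):
  F1, Low: 131×210/611 = 45.02455
  F1, Medium: 131×203/611 = 43.52373
  F1, High: 131×198/611 = 42.45172
  F2, Low: 160×210/611 = 54.99182
  F2, Medium: 160×203/611 = 53.15876
  F2, High: 160×198/611 = 51.84943
  F3, Low: 161×210/611 = 55.33552
  F3, Medium: 161×203/611 = 53.49100
  F3, High: 161×198/611 = 52.17349
  F4, Low: 159×210/611 = 54.64812
  F4, Medium: 159×203/611 = 52.82651
  F4, High: 159×198/611 = 51.52537
Contributions (O − E)²/E:
  (54 − 45.02455)²/45.02455 = 1.7892
  (58 − 43.52373)²/43.52373 = 4.8149
  (19 − 42.45172)²/42.45172 = 12.9555
  (36 − 54.99182)²/54.99182 = 6.5590
  (46 − 53.15876)²/53.15876 = 0.9641
  (78 − 51.84943)²/51.84943 = 13.1892
  (76 − 55.33552)²/55.33552 = 7.7169
  (19 − 53.49100)²/53.49100 = 22.2398
  (66 − 52.17349)²/52.17349 = 3.6642
  (44 − 54.64812)²/54.64812 = 2.0748
  (80 − 52.82651)²/52.82651 = 13.9778
  (35 − 51.52537)²/51.52537 = 5.3001
χ² = 1.7892 + 4.8149 + 12.9555 + 6.5590 + 0.9641 + 13.1892 + 7.7169 + 22.2398 + 3.6642 + 2.0748 + 13.9778 + 5.3001 = 95.245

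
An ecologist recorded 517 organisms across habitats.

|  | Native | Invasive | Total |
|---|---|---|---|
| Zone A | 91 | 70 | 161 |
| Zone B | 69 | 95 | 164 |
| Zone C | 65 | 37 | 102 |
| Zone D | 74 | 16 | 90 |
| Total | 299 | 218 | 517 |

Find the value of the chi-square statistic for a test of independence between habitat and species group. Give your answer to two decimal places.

40.22

Grand total N = 517.
Expected counts (row total × column total / N):
  Zone A, Native: 161×299/517 = 93.112
  Zone A, Invasive: 161×218/517 = 67.888
  Zone B, Native: 164×299/517 = 94.847
  Zone B, Invasive: 164×218/517 = 69.153
  Zone C, Native: 102×299/517 = 58.990
  Zone C, Invasive: 102×218/517 = 43.010
  Zone D, Native: 90×299/517 = 52.050
  Zone D, Invasive: 90×218/517 = 37.950
Contributions (O − E)²/E:
  (91 − 93.112)²/93.112 = 0.0479
  (70 − 67.888)²/67.888 = 0.0657
  (69 − 94.847)²/94.847 = 7.0436
  (95 − 69.153)²/69.153 = 9.6607
  (65 − 58.990)²/58.990 = 0.6123
  (37 − 43.010)²/43.010 = 0.8398
  (74 − 52.050)²/52.050 = 9.2565
  (16 − 37.950)²/37.950 = 12.6957
χ² = 0.0479 + 0.0657 + 7.0436 + 9.6607 + 0.6123 + 0.8398 + 9.2565 + 12.6957 = 40.22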